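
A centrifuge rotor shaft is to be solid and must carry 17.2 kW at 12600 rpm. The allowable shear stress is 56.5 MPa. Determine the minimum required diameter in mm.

ω = 2π·12600/60 = 1319 rad/s, so T = P/ω = 17.2×10³ / 1319 = 13.04 N·m.
For a solid shaft τ_max = 16T/(πd³), so d = (16T/(π τ_allow))^(1/3) = (16·13.04/(π·5.65×10^7))^(1/3) = 0.01055 m.

10.6 mm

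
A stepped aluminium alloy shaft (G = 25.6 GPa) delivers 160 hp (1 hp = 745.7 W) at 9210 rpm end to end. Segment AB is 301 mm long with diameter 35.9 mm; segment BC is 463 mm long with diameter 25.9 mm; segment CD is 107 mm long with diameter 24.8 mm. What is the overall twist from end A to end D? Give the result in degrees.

ω = 2π·9210/60 = 964.5 rad/s, so T = P/ω = 160×745.7 / 964.5 = 123.7 N·m.
J_AB = π(0.0359)⁴/32 = 1.63×10^-7 m⁴; J_BC = π(0.0259)⁴/32 = 4.42×10^-8 m⁴; J_CD = π(0.0248)⁴/32 = 3.71×10^-8 m⁴.
θ = (T/G)·Σ L_i/J_i = (123.7/25.6×10⁹)·(0.301/1.63×10^-7 + 0.463/4.42×10^-8 + 0.107/3.71×10^-8) = 0.07349 rad.

4.21°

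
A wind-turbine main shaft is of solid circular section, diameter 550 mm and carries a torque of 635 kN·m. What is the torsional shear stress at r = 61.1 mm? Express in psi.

J = πd⁴/32 = π(0.550)⁴/32 = 8.984×10^-3 m⁴.
Shear stress varies linearly with radius: τ = T·r/J = 635000 × 0.0611 / 8.984×10^-3 = 4.319×10^6 Pa.

626 psi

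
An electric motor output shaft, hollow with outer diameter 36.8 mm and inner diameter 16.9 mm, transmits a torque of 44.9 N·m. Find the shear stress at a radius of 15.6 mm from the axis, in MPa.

J = π(d_o⁴ − d_i⁴)/32 = π(0.0368⁴ − 0.0169⁴)/32 = 1.720×10^-7 m⁴.
Shear stress varies linearly with radius: τ = T·r/J = 44.90 × 0.0156 / 1.720×10^-7 = 4.071×10^6 Pa.

4.07 MPa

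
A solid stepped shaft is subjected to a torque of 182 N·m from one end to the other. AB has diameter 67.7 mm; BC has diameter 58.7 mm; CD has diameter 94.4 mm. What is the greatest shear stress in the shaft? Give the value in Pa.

Under the same torque, τ_max = 16T/(πd³) is largest where d is smallest — segment BC (d = 58.7 mm).
τ_max = 16·182.0/(π·(0.0587)³) = 4.583×10^6 Pa.

4.58e6 Pa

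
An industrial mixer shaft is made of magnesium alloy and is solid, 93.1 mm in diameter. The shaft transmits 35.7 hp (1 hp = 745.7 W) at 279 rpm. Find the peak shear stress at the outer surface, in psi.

834 psi

ω = 2π·279/60 = 29.22 rad/s, so T = P/ω = 35.7×745.7 / 29.22 = 911.2 N·m.
J = πd⁴/32 = π(0.0931)⁴/32 = 7.376×10^-6 m⁴.
τ_max = T·r/J = 911.2 × 0.0465 / 7.376×10^-6 = 5.751×10^6 Pa.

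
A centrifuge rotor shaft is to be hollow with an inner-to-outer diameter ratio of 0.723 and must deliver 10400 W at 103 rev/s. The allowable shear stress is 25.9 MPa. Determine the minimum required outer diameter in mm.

ω = 2π·103 = 647.2 rad/s, so T = P/ω = 10400 / 647.2 = 16.07 N·m.
For a hollow shaft with d_i/d_o = 0.723: τ_max = 16T/(π d_o³ (1−k⁴)), so d_o = [16T/(π τ_allow (1−k⁴))]^(1/3) = [16·16.07/(π·2.59×10^7·0.7268)]^(1/3) = 0.01632 m.

16.3 mm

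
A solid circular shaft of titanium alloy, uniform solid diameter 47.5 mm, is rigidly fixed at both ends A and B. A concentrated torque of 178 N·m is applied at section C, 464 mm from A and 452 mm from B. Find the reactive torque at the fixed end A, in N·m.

With uniform GJ and both ends fixed, compatibility θ_AC = θ_CB gives T_A·a = T_B·b, together with T_A + T_B = T₀.
T_A = T₀·b/(a+b) = 178.0·452/916.0 = 87.83 N·m; T_B = 90.17 N·m.

87.8 N·m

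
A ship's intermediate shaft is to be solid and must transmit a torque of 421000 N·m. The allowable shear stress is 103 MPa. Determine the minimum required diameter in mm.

275 mm

For a solid shaft τ_max = 16T/(πd³), so d = (16T/(π τ_allow))^(1/3) = (16·421000/(π·1.03×10^8))^(1/3) = 0.2751 m.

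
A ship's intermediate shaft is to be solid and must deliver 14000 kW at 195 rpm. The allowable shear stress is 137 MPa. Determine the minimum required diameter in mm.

294 mm

ω = 2π·195/60 = 20.42 rad/s, so T = P/ω = 14000×10³ / 20.42 = 685600 N·m.
For a solid shaft τ_max = 16T/(πd³), so d = (16T/(π τ_allow))^(1/3) = (16·685600/(π·1.37×10^8))^(1/3) = 0.2943 m.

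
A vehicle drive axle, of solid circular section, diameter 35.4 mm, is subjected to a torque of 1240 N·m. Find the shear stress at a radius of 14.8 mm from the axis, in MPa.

119 MPa

J = πd⁴/32 = π(0.0354)⁴/32 = 1.542×10^-7 m⁴.
Shear stress varies linearly with radius: τ = T·r/J = 1240 × 0.0148 / 1.542×10^-7 = 1.190×10^8 Pa.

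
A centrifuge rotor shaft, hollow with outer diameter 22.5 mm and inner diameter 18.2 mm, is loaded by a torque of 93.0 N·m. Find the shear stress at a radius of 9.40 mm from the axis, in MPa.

J = π(d_o⁴ − d_i⁴)/32 = π(0.0225⁴ − 0.0182⁴)/32 = 1.439×10^-8 m⁴.
Shear stress varies linearly with radius: τ = T·r/J = 93.00 × 0.00940 / 1.439×10^-8 = 6.075×10^7 Pa.

60.8 MPa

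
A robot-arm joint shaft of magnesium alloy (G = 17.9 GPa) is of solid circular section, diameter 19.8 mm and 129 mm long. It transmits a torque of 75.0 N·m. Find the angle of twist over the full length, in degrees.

2.05°

J = πd⁴/32 = π(0.0198)⁴/32 = 1.509×10^-8 m⁴.
θ = T·L/(G·J) = 75.00 × 0.129 / (17.9×10⁹ × 1.509×10^-8) = 0.03582 rad.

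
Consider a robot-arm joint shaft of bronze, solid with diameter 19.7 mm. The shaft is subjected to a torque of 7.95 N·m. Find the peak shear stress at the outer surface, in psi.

768 psi

J = πd⁴/32 = π(0.0197)⁴/32 = 1.479×10^-8 m⁴.
τ_max = T·r/J = 7.950 × 0.00985 / 1.479×10^-8 = 5.296×10^6 Pa.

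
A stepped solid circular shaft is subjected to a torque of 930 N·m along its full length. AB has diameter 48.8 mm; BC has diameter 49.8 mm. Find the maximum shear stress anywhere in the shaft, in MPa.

40.8 MPa

Under the same torque, τ_max = 16T/(πd³) is largest where d is smallest — segment AB (d = 48.8 mm).
τ_max = 16·930.0/(π·(0.0488)³) = 4.076×10^7 Pa.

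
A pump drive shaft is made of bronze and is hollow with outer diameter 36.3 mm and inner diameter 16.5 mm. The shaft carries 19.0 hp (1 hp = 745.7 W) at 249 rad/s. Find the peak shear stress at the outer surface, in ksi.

ω = 249 rad/s, so T = P/ω = 19.0×745.7 / 249.0 = 56.90 N·m.
J = π(d_o⁴ − d_i⁴)/32 = π(0.0363⁴ − 0.0165⁴)/32 = 1.632×10^-7 m⁴.
τ_max = T·r/J = 56.90 × 0.0181 / 1.632×10^-7 = 6.329×10^6 Pa.

0.918 ksi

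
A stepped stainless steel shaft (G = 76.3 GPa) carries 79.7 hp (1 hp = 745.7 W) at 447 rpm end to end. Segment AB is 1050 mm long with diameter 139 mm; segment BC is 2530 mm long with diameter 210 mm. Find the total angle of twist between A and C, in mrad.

0.697 mrad

ω = 2π·447/60 = 46.81 rad/s, so T = P/ω = 79.7×745.7 / 46.81 = 1270 N·m.
J_AB = π(0.139)⁴/32 = 3.66×10^-5 m⁴; J_BC = π(0.210)⁴/32 = 1.91×10^-4 m⁴.
θ = (T/G)·Σ L_i/J_i = (1270/76.3×10⁹)·(1.05/3.66×10^-5 + 2.53/1.91×10^-4) = 6.972×10^-4 rad.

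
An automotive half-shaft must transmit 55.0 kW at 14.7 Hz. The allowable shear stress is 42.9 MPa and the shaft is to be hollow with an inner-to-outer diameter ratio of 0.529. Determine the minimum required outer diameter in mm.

42.5 mm

ω = 2π·14.7 = 92.36 rad/s, so T = P/ω = 55.0×10³ / 92.36 = 595.5 N·m.
For a hollow shaft with d_i/d_o = 0.529: τ_max = 16T/(π d_o³ (1−k⁴)), so d_o = [16T/(π τ_allow (1−k⁴))]^(1/3) = [16·595.5/(π·4.29×10^7·0.9217)]^(1/3) = 0.04249 m.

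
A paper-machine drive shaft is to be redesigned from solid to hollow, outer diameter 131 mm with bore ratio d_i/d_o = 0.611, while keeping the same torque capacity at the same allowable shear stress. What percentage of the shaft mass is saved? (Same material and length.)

30.7 %

Equal τ_max and T ⇒ the solid shaft needs d_s³ = d_o³(1−k⁴), so d_s = 131·(1−0.611⁴)^(1/3) = 124.6 mm.
Area ratio A_h/A_s = d_o²(1−k²)/d_s² = (1−k²)/(1−k⁴)^(2/3) = 0.6926.
Mass saving = 1 − 0.6926 = 30.7 %.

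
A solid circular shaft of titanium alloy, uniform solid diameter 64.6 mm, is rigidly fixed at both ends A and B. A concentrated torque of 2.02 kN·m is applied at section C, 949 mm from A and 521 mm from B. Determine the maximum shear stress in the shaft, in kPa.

With uniform GJ and both ends fixed, compatibility θ_AC = θ_CB gives T_A·a = T_B·b, together with T_A + T_B = T₀.
T_A = T₀·b/(a+b) = 2020·521/1470 = 715.9 N·m; T_B = 1304 N·m.
τ in each portion: τ_AC = 1.35×10^7 Pa, τ_CB = 2.46×10^7 Pa; maximum is in CB.
τ_max = T_CB·r/J = 1304·0.0323/1.71×10^-6 = 2.464×10^7 Pa.

24600 kPa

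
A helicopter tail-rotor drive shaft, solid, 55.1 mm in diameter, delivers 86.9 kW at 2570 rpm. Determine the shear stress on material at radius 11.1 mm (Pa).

ω = 2π·2570/60 = 269.1 rad/s, so T = P/ω = 86.9×10³ / 269.1 = 322.9 N·m.
J = πd⁴/32 = π(0.0551)⁴/32 = 9.049×10^-7 m⁴.
Shear stress varies linearly with radius: τ = T·r/J = 322.9 × 0.0111 / 9.049×10^-7 = 3.961×10^6 Pa.

3.96e6 Pa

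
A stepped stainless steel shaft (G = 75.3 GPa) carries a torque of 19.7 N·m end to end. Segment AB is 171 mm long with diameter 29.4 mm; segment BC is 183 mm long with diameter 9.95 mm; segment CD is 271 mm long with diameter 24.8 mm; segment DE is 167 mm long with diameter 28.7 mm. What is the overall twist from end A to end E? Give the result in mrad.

J_AB = π(0.0294)⁴/32 = 7.33×10^-8 m⁴; J_BC = π(0.00995)⁴/32 = 9.62×10^-10 m⁴; J_CD = π(0.0248)⁴/32 = 3.71×10^-8 m⁴; J_DE = π(0.0287)⁴/32 = 6.66×10^-8 m⁴.
θ = (T/G)·Σ L_i/J_i = (19.70/75.3×10⁹)·(0.171/7.33×10^-8 + 0.183/9.62×10^-10 + 0.271/3.71×10^-8 + 0.167/6.66×10^-8) = 0.05293 rad.

52.9 mrad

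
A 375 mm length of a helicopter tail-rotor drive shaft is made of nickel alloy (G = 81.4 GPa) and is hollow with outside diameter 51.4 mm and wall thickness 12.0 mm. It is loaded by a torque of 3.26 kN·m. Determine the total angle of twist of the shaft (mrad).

23.8 mrad

J = π(d_o⁴ − d_i⁴)/32 = π(0.0514⁴ − 0.0274⁴)/32 = 6.299×10^-7 m⁴.
θ = T·L/(G·J) = 3260 × 0.375 / (81.4×10⁹ × 6.299×10^-7) = 0.02384 rad.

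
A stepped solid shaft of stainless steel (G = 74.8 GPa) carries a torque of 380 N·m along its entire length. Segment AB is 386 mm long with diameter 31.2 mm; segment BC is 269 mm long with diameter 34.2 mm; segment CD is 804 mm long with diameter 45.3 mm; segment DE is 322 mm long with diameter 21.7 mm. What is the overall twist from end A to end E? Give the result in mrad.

116 mrad

J_AB = π(0.0312)⁴/32 = 9.30×10^-8 m⁴; J_BC = π(0.0342)⁴/32 = 1.34×10^-7 m⁴; J_CD = π(0.0453)⁴/32 = 4.13×10^-7 m⁴; J_DE = π(0.0217)⁴/32 = 2.18×10^-8 m⁴.
θ = (T/G)·Σ L_i/J_i = (380.0/74.8×10⁹)·(0.386/9.30×10^-8 + 0.269/1.34×10^-7 + 0.804/4.13×10^-7 + 0.322/2.18×10^-8) = 0.1163 rad.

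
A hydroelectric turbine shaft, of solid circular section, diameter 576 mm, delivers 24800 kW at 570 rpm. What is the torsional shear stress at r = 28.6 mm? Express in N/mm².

ω = 2π·570/60 = 59.69 rad/s, so T = P/ω = 24800×10³ / 59.69 = 415500 N·m.
J = πd⁴/32 = π(0.576)⁴/32 = 0.01081 m⁴.
Shear stress varies linearly with radius: τ = T·r/J = 415500 × 0.0286 / 0.01081 = 1.100×10^6 Pa.

1.10 N/mm²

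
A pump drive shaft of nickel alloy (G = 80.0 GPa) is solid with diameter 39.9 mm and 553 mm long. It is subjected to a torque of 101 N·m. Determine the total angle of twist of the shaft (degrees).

J = πd⁴/32 = π(0.0399)⁴/32 = 2.488×10^-7 m⁴.
θ = T·L/(G·J) = 101.0 × 0.553 / (80.0×10⁹ × 2.488×10^-7) = 2.806×10^-3 rad.

0.161°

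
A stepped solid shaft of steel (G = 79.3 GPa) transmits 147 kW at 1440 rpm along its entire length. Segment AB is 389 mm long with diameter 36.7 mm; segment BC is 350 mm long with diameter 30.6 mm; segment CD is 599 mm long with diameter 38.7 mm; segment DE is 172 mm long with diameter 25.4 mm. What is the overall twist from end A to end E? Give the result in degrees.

9.28°

ω = 2π·1440/60 = 150.8 rad/s, so T = P/ω = 147×10³ / 150.8 = 974.8 N·m.
J_AB = π(0.0367)⁴/32 = 1.78×10^-7 m⁴; J_BC = π(0.0306)⁴/32 = 8.61×10^-8 m⁴; J_CD = π(0.0387)⁴/32 = 2.20×10^-7 m⁴; J_DE = π(0.0254)⁴/32 = 4.09×10^-8 m⁴.
θ = (T/G)·Σ L_i/J_i = (974.8/79.3×10⁹)·(0.389/1.78×10^-7 + 0.350/8.61×10^-8 + 0.599/2.20×10^-7 + 0.172/4.09×10^-8) = 0.1620 rad.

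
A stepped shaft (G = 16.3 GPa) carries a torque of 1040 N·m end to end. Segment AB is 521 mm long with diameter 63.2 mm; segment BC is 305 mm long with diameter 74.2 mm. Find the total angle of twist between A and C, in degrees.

1.59°

J_AB = π(0.0632)⁴/32 = 1.57×10^-6 m⁴; J_BC = π(0.0742)⁴/32 = 2.98×10^-6 m⁴.
θ = (T/G)·Σ L_i/J_i = (1040/16.3×10⁹)·(0.521/1.57×10^-6 + 0.305/2.98×10^-6) = 0.02776 rad.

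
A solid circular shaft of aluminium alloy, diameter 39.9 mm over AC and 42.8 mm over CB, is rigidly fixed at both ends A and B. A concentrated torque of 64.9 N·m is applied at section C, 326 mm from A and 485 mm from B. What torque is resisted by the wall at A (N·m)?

Compatibility: T_A·a/J_AC = T_B·b/J_CB with T_A + T_B = T₀.
J_AC = 2.49×10^-7 m⁴, J_CB = 3.29×10^-7 m⁴, so T_A = T₀·(J_AC/a)/((J_AC/a)+(J_CB/b)) = 34.34 N·m, T_B = 30.56 N·m.

34.3 N·m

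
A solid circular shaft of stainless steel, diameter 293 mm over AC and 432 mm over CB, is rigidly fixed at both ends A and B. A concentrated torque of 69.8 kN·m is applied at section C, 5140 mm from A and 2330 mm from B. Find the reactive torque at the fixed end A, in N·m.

6110 N·m

Compatibility: T_A·a/J_AC = T_B·b/J_CB with T_A + T_B = T₀.
J_AC = 7.24×10^-4 m⁴, J_CB = 3.42×10^-3 m⁴, so T_A = T₀·(J_AC/a)/((J_AC/a)+(J_CB/b)) = 6109 N·m, T_B = 63690 N·m.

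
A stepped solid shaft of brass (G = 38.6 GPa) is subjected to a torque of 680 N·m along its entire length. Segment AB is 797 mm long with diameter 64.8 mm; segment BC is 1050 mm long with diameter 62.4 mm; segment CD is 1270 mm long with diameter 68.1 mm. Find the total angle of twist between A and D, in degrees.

J_AB = π(0.0648)⁴/32 = 1.73×10^-6 m⁴; J_BC = π(0.0624)⁴/32 = 1.49×10^-6 m⁴; J_CD = π(0.0681)⁴/32 = 2.11×10^-6 m⁴.
θ = (T/G)·Σ L_i/J_i = (680.0/38.6×10⁹)·(0.797/1.73×10^-6 + 1.05/1.49×10^-6 + 1.27/2.11×10^-6) = 0.03113 rad.

1.78°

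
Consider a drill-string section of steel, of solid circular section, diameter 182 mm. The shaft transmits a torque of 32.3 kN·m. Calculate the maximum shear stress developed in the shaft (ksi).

J = πd⁴/32 = π(0.182)⁴/32 = 1.077×10^-4 m⁴.
τ_max = T·r/J = 32300 × 0.0910 / 1.077×10^-4 = 2.729×10^7 Pa.

3.96 ksi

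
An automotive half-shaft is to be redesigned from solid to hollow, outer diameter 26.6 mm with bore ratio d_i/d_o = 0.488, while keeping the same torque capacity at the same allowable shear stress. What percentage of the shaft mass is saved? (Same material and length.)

20.8 %

Equal τ_max and T ⇒ the solid shaft needs d_s³ = d_o³(1−k⁴), so d_s = 26.6·(1−0.488⁴)^(1/3) = 26.09 mm.
Area ratio A_h/A_s = d_o²(1−k²)/d_s² = (1−k²)/(1−k⁴)^(2/3) = 0.7921.
Mass saving = 1 − 0.7921 = 20.8 %.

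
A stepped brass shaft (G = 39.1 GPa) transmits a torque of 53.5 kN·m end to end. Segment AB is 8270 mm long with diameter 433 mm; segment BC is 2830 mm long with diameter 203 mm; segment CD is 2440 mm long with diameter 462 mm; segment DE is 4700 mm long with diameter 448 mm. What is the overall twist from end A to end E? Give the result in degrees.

1.65°

J_AB = π(0.433)⁴/32 = 3.45×10^-3 m⁴; J_BC = π(0.203)⁴/32 = 1.67×10^-4 m⁴; J_CD = π(0.462)⁴/32 = 4.47×10^-3 m⁴; J_DE = π(0.448)⁴/32 = 3.95×10^-3 m⁴.
θ = (T/G)·Σ L_i/J_i = (53500/39.1×10⁹)·(8.27/3.45×10^-3 + 2.83/1.67×10^-4 + 2.44/4.47×10^-3 + 4.70/3.95×10^-3) = 0.02888 rad.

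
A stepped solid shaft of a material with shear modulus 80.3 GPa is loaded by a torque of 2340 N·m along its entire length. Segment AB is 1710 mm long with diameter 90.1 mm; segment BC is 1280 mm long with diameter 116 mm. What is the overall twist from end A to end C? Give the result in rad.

0.00980 rad

J_AB = π(0.0901)⁴/32 = 6.47×10^-6 m⁴; J_BC = π(0.116)⁴/32 = 1.78×10^-5 m⁴.
θ = (T/G)·Σ L_i/J_i = (2340/80.3×10⁹)·(1.71/6.47×10^-6 + 1.28/1.78×10^-5) = 9.800×10^-3 rad.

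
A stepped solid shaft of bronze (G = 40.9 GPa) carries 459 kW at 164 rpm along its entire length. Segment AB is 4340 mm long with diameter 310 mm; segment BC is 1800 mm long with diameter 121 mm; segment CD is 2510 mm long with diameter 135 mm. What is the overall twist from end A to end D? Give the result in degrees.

ω = 2π·164/60 = 17.17 rad/s, so T = P/ω = 459×10³ / 17.17 = 26730 N·m.
J_AB = π(0.310)⁴/32 = 9.07×10^-4 m⁴; J_BC = π(0.121)⁴/32 = 2.10×10^-5 m⁴; J_CD = π(0.135)⁴/32 = 3.26×10^-5 m⁴.
θ = (T/G)·Σ L_i/J_i = (26730/40.9×10⁹)·(4.34/9.07×10^-4 + 1.80/2.10×10^-5 + 2.51/3.26×10^-5) = 0.1093 rad.

6.26°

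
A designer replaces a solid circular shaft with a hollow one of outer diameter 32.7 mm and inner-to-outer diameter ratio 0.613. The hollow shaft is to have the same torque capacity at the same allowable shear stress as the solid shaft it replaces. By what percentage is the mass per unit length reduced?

30.9 %

Equal τ_max and T ⇒ the solid shaft needs d_s³ = d_o³(1−k⁴), so d_s = 32.7·(1−0.613⁴)^(1/3) = 31.08 mm.
Area ratio A_h/A_s = d_o²(1−k²)/d_s² = (1−k²)/(1−k⁴)^(2/3) = 0.6909.
Mass saving = 1 − 0.6909 = 30.9 %.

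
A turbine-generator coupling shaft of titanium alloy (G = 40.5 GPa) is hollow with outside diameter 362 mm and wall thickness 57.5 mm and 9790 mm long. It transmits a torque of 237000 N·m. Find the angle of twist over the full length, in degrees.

2.49°

J = π(d_o⁴ − d_i⁴)/32 = π(0.362⁴ − 0.247⁴)/32 = 1.320×10^-3 m⁴.
θ = T·L/(G·J) = 237000 × 9.79 / (40.5×10⁹ × 1.320×10^-3) = 0.04339 rad.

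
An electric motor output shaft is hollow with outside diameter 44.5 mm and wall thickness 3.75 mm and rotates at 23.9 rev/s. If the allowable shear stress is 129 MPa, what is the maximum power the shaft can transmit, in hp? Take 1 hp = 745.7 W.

235 hp

J = π(d_o⁴ − d_i⁴)/32 = π(0.0445⁴ − 0.0370⁴)/32 = 2.010×10^-7 m⁴.
T_max = τ_allow·J/r = 1.29×10^8 × 2.010×10^-7 / 0.0222 = 1165 N·m.
ω = 2π·23.9 = 150.2 rad/s, so P_max = T_max·ω = 1.750×10^5 W.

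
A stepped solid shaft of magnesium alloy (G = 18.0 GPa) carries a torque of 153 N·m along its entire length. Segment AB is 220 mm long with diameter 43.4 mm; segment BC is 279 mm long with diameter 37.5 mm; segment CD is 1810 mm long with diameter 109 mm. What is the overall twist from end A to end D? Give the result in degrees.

1.07°

J_AB = π(0.0434)⁴/32 = 3.48×10^-7 m⁴; J_BC = π(0.0375)⁴/32 = 1.94×10^-7 m⁴; J_CD = π(0.109)⁴/32 = 1.39×10^-5 m⁴.
θ = (T/G)·Σ L_i/J_i = (153.0/18.0×10⁹)·(0.220/3.48×10^-7 + 0.279/1.94×10^-7 + 1.81/1.39×10^-5) = 0.01869 rad.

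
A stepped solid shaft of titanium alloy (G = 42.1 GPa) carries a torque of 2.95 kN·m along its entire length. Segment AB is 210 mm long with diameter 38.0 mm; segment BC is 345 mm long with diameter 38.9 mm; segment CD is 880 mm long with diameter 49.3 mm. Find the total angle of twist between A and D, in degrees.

16.4°

J_AB = π(0.0380)⁴/32 = 2.05×10^-7 m⁴; J_BC = π(0.0389)⁴/32 = 2.25×10^-7 m⁴; J_CD = π(0.0493)⁴/32 = 5.80×10^-7 m⁴.
θ = (T/G)·Σ L_i/J_i = (2950/42.1×10⁹)·(0.210/2.05×10^-7 + 0.345/2.25×10^-7 + 0.880/5.80×10^-7) = 0.2857 rad.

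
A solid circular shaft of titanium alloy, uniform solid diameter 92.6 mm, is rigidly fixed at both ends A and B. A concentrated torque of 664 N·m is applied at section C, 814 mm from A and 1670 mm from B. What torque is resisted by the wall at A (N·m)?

446 N·m

With uniform GJ and both ends fixed, compatibility θ_AC = θ_CB gives T_A·a = T_B·b, together with T_A + T_B = T₀.
T_A = T₀·b/(a+b) = 664.0·1670/2484 = 446.4 N·m; T_B = 217.6 N·m.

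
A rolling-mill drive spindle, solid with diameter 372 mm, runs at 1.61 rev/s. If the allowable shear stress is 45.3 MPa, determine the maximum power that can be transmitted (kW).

J = πd⁴/32 = π(0.372)⁴/32 = 1.880×10^-3 m⁴.
T_max = τ_allow·J/r = 4.53×10^7 × 1.880×10^-3 / 0.186 = 457900 N·m.
ω = 2π·1.61 = 10.12 rad/s, so P_max = T_max·ω = 4.632×10^6 W.

4630 kW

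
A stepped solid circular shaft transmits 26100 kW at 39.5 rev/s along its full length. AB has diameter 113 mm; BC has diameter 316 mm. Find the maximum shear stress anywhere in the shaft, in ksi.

ω = 2π·39.5 = 248.2 rad/s, so T = P/ω = 26100×10³ / 248.2 = 105200 N·m.
Under the same torque, τ_max = 16T/(πd³) is largest where d is smallest — segment AB (d = 113 mm).
τ_max = 16·105200/(π·(0.113)³) = 3.712×10^8 Pa.

53.8 ksi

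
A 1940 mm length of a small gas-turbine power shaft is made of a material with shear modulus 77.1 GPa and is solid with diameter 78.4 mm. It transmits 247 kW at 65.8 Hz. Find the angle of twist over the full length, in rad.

ω = 2π·65.8 = 413.4 rad/s, so T = P/ω = 247×10³ / 413.4 = 597.4 N·m.
J = πd⁴/32 = π(0.0784)⁴/32 = 3.709×10^-6 m⁴.
θ = T·L/(G·J) = 597.4 × 1.94 / (77.1×10⁹ × 3.709×10^-6) = 4.053×10^-3 rad.

0.00405 rad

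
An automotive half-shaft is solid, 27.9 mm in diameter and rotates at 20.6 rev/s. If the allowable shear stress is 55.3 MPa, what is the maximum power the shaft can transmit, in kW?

30.5 kW

J = πd⁴/32 = π(0.0279)⁴/32 = 5.949×10^-8 m⁴.
T_max = τ_allow·J/r = 5.53×10^7 × 5.949×10^-8 / 0.0139 = 235.8 N·m.
ω = 2π·20.6 = 129.4 rad/s, so P_max = T_max·ω = 3.052×10^4 W.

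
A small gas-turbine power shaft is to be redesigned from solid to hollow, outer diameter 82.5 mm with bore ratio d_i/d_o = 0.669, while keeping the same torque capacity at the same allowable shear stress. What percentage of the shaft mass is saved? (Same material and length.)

35.9 %

Equal τ_max and T ⇒ the solid shaft needs d_s³ = d_o³(1−k⁴), so d_s = 82.5·(1−0.669⁴)^(1/3) = 76.58 mm.
Area ratio A_h/A_s = d_o²(1−k²)/d_s² = (1−k²)/(1−k⁴)^(2/3) = 0.6412.
Mass saving = 1 − 0.6412 = 35.9 %.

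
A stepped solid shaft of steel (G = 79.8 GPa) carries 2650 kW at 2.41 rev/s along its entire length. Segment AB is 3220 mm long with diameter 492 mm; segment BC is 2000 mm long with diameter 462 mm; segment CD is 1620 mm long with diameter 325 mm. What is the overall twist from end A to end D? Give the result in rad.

0.00545 rad

ω = 2π·2.41 = 15.14 rad/s, so T = P/ω = 2650×10³ / 15.14 = 175000 N·m.
J_AB = π(0.492)⁴/32 = 5.75×10^-3 m⁴; J_BC = π(0.462)⁴/32 = 4.47×10^-3 m⁴; J_CD = π(0.325)⁴/32 = 1.10×10^-3 m⁴.
θ = (T/G)·Σ L_i/J_i = (175000/79.8×10⁹)·(3.22/5.75×10^-3 + 2.00/4.47×10^-3 + 1.62/1.10×10^-3) = 5.452×10^-3 rad.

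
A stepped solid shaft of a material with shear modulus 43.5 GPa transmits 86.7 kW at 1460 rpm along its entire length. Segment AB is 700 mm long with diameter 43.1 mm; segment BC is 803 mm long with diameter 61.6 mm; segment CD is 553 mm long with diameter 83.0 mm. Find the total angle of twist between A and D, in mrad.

ω = 2π·1460/60 = 152.9 rad/s, so T = P/ω = 86.7×10³ / 152.9 = 567.1 N·m.
J_AB = π(0.0431)⁴/32 = 3.39×10^-7 m⁴; J_BC = π(0.0616)⁴/32 = 1.41×10^-6 m⁴; J_CD = π(0.0830)⁴/32 = 4.66×10^-6 m⁴.
θ = (T/G)·Σ L_i/J_i = (567.1/43.5×10⁹)·(0.700/3.39×10^-7 + 0.803/1.41×10^-6 + 0.553/4.66×10^-6) = 0.03589 rad.

35.9 mrad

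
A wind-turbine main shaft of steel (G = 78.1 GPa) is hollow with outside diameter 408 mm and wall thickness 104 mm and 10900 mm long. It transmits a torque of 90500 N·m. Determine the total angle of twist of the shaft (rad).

0.00493 rad

J = π(d_o⁴ − d_i⁴)/32 = π(0.408⁴ − 0.200⁴)/32 = 2.563×10^-3 m⁴.
θ = T·L/(G·J) = 90500 × 10.9 / (78.1×10⁹ × 2.563×10^-3) = 4.927×10^-3 rad.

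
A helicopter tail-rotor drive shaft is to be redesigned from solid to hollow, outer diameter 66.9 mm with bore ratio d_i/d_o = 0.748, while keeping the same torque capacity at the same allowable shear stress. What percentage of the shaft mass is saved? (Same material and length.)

43.4 %

Equal τ_max and T ⇒ the solid shaft needs d_s³ = d_o³(1−k⁴), so d_s = 66.9·(1−0.748⁴)^(1/3) = 59.03 mm.
Area ratio A_h/A_s = d_o²(1−k²)/d_s² = (1−k²)/(1−k⁴)^(2/3) = 0.5658.
Mass saving = 1 − 0.5658 = 43.4 %.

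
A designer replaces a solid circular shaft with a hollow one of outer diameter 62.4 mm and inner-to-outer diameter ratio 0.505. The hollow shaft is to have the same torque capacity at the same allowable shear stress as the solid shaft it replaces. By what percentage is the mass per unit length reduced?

Equal τ_max and T ⇒ the solid shaft needs d_s³ = d_o³(1−k⁴), so d_s = 62.4·(1−0.505⁴)^(1/3) = 61.02 mm.
Area ratio A_h/A_s = d_o²(1−k²)/d_s² = (1−k²)/(1−k⁴)^(2/3) = 0.7791.
Mass saving = 1 − 0.7791 = 22.1 %.

22.1 %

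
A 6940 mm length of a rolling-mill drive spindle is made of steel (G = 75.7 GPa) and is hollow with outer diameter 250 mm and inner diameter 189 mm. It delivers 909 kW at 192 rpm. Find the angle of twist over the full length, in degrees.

ω = 2π·192/60 = 20.11 rad/s, so T = P/ω = 909×10³ / 20.11 = 45210 N·m.
J = π(d_o⁴ − d_i⁴)/32 = π(0.250⁴ − 0.189⁴)/32 = 2.582×10^-4 m⁴.
θ = T·L/(G·J) = 45210 × 6.94 / (75.7×10⁹ × 2.582×10^-4) = 0.01605 rad.

0.920°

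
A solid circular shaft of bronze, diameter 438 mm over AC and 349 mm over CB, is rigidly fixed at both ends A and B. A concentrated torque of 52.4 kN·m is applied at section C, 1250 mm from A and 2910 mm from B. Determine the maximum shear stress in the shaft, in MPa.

Compatibility: T_A·a/J_AC = T_B·b/J_CB with T_A + T_B = T₀.
J_AC = 3.61×10^-3 m⁴, J_CB = 1.46×10^-3 m⁴, so T_A = T₀·(J_AC/a)/((J_AC/a)+(J_CB/b)) = 44670 N·m, T_B = 7734 N·m.
τ in each portion: τ_AC = 2.71×10^6 Pa, τ_CB = 9.27×10^5 Pa; maximum is in AC.
τ_max = T_AC·r/J = 44670·0.219/3.61×10^-3 = 2.707×10^6 Pa.

2.71 MPa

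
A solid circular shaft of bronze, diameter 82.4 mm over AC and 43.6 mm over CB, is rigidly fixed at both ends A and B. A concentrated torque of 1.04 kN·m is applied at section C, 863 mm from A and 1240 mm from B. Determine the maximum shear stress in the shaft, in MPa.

Compatibility: T_A·a/J_AC = T_B·b/J_CB with T_A + T_B = T₀.
J_AC = 4.53×10^-6 m⁴, J_CB = 3.55×10^-7 m⁴, so T_A = T₀·(J_AC/a)/((J_AC/a)+(J_CB/b)) = 986.2 N·m, T_B = 53.80 N·m.
τ in each portion: τ_AC = 8.98×10^6 Pa, τ_CB = 3.31×10^6 Pa; maximum is in AC.
τ_max = T_AC·r/J = 986.2·0.0412/4.53×10^-6 = 8.977×10^6 Pa.

8.98 MPa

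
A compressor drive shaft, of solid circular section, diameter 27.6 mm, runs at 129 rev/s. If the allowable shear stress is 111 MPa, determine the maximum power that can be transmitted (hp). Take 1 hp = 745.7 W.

J = πd⁴/32 = π(0.0276)⁴/32 = 5.697×10^-8 m⁴.
T_max = τ_allow·J/r = 1.11×10^8 × 5.697×10^-8 / 0.0138 = 458.2 N·m.
ω = 2π·129 = 810.5 rad/s, so P_max = T_max·ω = 3.714×10^5 W.

498 hp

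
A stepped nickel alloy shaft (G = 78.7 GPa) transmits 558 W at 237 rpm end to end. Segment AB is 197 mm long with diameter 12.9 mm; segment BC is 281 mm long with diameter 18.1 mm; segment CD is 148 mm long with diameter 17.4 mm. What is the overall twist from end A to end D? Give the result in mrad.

33.0 mrad

ω = 2π·237/60 = 24.82 rad/s, so T = P/ω = 558 / 24.82 = 22.48 N·m.
J_AB = π(0.0129)⁴/32 = 2.72×10^-9 m⁴; J_BC = π(0.0181)⁴/32 = 1.05×10^-8 m⁴; J_CD = π(0.0174)⁴/32 = 9.00×10^-9 m⁴.
θ = (T/G)·Σ L_i/J_i = (22.48/78.7×10⁹)·(0.197/2.72×10^-9 + 0.281/1.05×10^-8 + 0.148/9.00×10^-9) = 0.03302 rad.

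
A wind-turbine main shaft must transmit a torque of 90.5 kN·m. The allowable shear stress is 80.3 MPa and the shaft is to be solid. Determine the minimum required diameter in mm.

179 mm

For a solid shaft τ_max = 16T/(πd³), so d = (16T/(π τ_allow))^(1/3) = (16·90500/(π·8.03×10^7))^(1/3) = 0.1790 m.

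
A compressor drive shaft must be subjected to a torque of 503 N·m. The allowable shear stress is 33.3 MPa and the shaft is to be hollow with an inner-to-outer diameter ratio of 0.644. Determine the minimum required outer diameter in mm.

For a hollow shaft with d_i/d_o = 0.644: τ_max = 16T/(π d_o³ (1−k⁴)), so d_o = [16T/(π τ_allow (1−k⁴))]^(1/3) = [16·503.0/(π·3.33×10^7·0.8280)]^(1/3) = 0.04529 m.

45.3 mm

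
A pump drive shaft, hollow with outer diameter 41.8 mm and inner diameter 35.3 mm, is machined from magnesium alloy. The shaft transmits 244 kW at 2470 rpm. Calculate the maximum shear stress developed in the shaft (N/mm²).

ω = 2π·2470/60 = 258.7 rad/s, so T = P/ω = 244×10³ / 258.7 = 943.3 N·m.
J = π(d_o⁴ − d_i⁴)/32 = π(0.0418⁴ − 0.0353⁴)/32 = 1.473×10^-7 m⁴.
τ_max = T·r/J = 943.3 × 0.0209 / 1.473×10^-7 = 1.339×10^8 Pa.

134 N/mm²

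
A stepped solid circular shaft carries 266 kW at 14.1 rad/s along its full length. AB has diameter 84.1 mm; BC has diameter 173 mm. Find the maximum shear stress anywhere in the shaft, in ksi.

ω = 14.1 rad/s, so T = P/ω = 266×10³ / 14.10 = 18870 N·m.
Under the same torque, τ_max = 16T/(πd³) is largest where d is smallest — segment AB (d = 84.1 mm).
τ_max = 16·18870/(π·(0.0841)³) = 1.615×10^8 Pa.

23.4 ksi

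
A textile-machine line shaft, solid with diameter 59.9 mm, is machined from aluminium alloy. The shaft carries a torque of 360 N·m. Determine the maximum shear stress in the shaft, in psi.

1240 psi

J = πd⁴/32 = π(0.0599)⁴/32 = 1.264×10^-6 m⁴.
τ_max = T·r/J = 360.0 × 0.0300 / 1.264×10^-6 = 8.531×10^6 Pa.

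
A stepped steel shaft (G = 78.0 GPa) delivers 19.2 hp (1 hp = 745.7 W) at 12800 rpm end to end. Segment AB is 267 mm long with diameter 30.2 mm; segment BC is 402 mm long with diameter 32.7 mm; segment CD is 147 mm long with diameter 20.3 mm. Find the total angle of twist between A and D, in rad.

ω = 2π·12800/60 = 1340 rad/s, so T = P/ω = 19.2×745.7 / 1340 = 10.68 N·m.
J_AB = π(0.0302)⁴/32 = 8.17×10^-8 m⁴; J_BC = π(0.0327)⁴/32 = 1.12×10^-7 m⁴; J_CD = π(0.0203)⁴/32 = 1.67×10^-8 m⁴.
θ = (T/G)·Σ L_i/J_i = (10.68/78.0×10⁹)·(0.267/8.17×10^-8 + 0.402/1.12×10^-7 + 0.147/1.67×10^-8) = 2.146×10^-3 rad.

0.00215 rad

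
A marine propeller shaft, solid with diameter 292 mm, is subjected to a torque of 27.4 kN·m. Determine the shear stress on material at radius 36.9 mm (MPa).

1.42 MPa

J = πd⁴/32 = π(0.292)⁴/32 = 7.137×10^-4 m⁴.
Shear stress varies linearly with radius: τ = T·r/J = 27400 × 0.0369 / 7.137×10^-4 = 1.417×10^6 Pa.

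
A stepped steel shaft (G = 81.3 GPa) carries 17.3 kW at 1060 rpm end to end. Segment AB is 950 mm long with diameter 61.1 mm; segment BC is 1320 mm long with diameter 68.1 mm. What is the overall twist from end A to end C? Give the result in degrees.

ω = 2π·1060/60 = 111.0 rad/s, so T = P/ω = 17.3×10³ / 111.0 = 155.9 N·m.
J_AB = π(0.0611)⁴/32 = 1.37×10^-6 m⁴; J_BC = π(0.0681)⁴/32 = 2.11×10^-6 m⁴.
θ = (T/G)·Σ L_i/J_i = (155.9/81.3×10⁹)·(0.950/1.37×10^-6 + 1.32/2.11×10^-6) = 2.529×10^-3 rad.

0.145°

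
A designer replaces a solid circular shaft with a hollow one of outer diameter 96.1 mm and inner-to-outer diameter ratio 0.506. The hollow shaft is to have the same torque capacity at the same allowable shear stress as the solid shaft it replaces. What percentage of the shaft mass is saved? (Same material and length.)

Equal τ_max and T ⇒ the solid shaft needs d_s³ = d_o³(1−k⁴), so d_s = 96.1·(1−0.506⁴)^(1/3) = 93.95 mm.
Area ratio A_h/A_s = d_o²(1−k²)/d_s² = (1−k²)/(1−k⁴)^(2/3) = 0.7784.
Mass saving = 1 − 0.7784 = 22.2 %.

22.2 %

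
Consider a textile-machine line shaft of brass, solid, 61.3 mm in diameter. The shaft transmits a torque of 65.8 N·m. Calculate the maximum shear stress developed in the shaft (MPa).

J = πd⁴/32 = π(0.0613)⁴/32 = 1.386×10^-6 m⁴.
τ_max = T·r/J = 65.80 × 0.0307 / 1.386×10^-6 = 1.455×10^6 Pa.

1.45 MPa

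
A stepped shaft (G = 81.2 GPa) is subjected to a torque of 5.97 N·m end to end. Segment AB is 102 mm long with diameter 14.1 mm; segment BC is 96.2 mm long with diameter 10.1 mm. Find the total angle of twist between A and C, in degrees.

0.507°

J_AB = π(0.0141)⁴/32 = 3.88×10^-9 m⁴; J_BC = π(0.0101)⁴/32 = 1.02×10^-9 m⁴.
θ = (T/G)·Σ L_i/J_i = (5.970/81.2×10⁹)·(0.102/3.88×10^-9 + 0.0962/1.02×10^-9) = 8.856×10^-3 rad.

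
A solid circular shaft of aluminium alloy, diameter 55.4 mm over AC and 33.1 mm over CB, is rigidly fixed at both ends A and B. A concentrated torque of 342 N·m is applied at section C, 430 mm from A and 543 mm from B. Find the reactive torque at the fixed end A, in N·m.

311 N·m

Compatibility: T_A·a/J_AC = T_B·b/J_CB with T_A + T_B = T₀.
J_AC = 9.25×10^-7 m⁴, J_CB = 1.18×10^-7 m⁴, so T_A = T₀·(J_AC/a)/((J_AC/a)+(J_CB/b)) = 310.7 N·m, T_B = 31.35 N·m.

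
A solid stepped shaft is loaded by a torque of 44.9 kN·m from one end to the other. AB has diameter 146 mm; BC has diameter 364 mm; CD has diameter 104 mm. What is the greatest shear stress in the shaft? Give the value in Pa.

2.03e8 Pa

Under the same torque, τ_max = 16T/(πd³) is largest where d is smallest — segment CD (d = 104 mm).
τ_max = 16·44900/(π·(0.104)³) = 2.033×10^8 Pa.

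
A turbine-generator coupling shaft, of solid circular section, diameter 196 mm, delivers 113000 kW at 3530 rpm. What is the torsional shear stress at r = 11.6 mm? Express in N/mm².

24.5 N/mm²

ω = 2π·3530/60 = 369.7 rad/s, so T = P/ω = 113000×10³ / 369.7 = 305700 N·m.
J = πd⁴/32 = π(0.196)⁴/32 = 1.449×10^-4 m⁴.
Shear stress varies linearly with radius: τ = T·r/J = 305700 × 0.0116 / 1.449×10^-4 = 2.447×10^7 Pa.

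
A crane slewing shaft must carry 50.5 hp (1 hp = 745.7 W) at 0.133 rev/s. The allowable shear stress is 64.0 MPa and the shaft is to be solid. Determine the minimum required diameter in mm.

153 mm

ω = 2π·0.133 = 0.8357 rad/s, so T = P/ω = 50.5×745.7 / 0.8357 = 45060 N·m.
For a solid shaft τ_max = 16T/(πd³), so d = (16T/(π τ_allow))^(1/3) = (16·45060/(π·6.40×10^7))^(1/3) = 0.1531 m.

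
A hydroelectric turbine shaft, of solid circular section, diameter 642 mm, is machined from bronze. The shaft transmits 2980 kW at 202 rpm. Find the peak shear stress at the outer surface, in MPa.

2.71 MPa

ω = 2π·202/60 = 21.15 rad/s, so T = P/ω = 2980×10³ / 21.15 = 140900 N·m.
J = πd⁴/32 = π(0.642)⁴/32 = 0.01668 m⁴.
τ_max = T·r/J = 140900 × 0.321 / 0.01668 = 2.711×10^6 Pa.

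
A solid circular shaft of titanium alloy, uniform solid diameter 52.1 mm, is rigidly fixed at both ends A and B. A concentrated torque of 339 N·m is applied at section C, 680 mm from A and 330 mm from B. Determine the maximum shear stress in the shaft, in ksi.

1.19 ksi

With uniform GJ and both ends fixed, compatibility θ_AC = θ_CB gives T_A·a = T_B·b, together with T_A + T_B = T₀.
T_A = T₀·b/(a+b) = 339.0·330/1010 = 110.8 N·m; T_B = 228.2 N·m.
τ in each portion: τ_AC = 3.99×10^6 Pa, τ_CB = 8.22×10^6 Pa; maximum is in CB.
τ_max = T_CB·r/J = 228.2·0.0261/7.23×10^-7 = 8.219×10^6 Pa.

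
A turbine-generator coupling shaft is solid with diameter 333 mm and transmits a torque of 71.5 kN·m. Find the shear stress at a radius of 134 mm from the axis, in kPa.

J = πd⁴/32 = π(0.333)⁴/32 = 1.207×10^-3 m⁴.
Shear stress varies linearly with radius: τ = T·r/J = 71500 × 0.134 / 1.207×10^-3 = 7.937×10^6 Pa.

7940 kPa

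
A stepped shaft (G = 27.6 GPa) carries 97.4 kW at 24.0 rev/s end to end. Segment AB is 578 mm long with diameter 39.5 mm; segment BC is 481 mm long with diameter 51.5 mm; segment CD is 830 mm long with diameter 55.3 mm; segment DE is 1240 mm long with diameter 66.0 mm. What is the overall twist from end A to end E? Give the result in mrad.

110 mrad

ω = 2π·24.0 = 150.8 rad/s, so T = P/ω = 97.4×10³ / 150.8 = 645.9 N·m.
J_AB = π(0.0395)⁴/32 = 2.39×10^-7 m⁴; J_BC = π(0.0515)⁴/32 = 6.91×10^-7 m⁴; J_CD = π(0.0553)⁴/32 = 9.18×10^-7 m⁴; J_DE = π(0.0660)⁴/32 = 1.86×10^-6 m⁴.
θ = (T/G)·Σ L_i/J_i = (645.9/27.6×10⁹)·(0.578/2.39×10^-7 + 0.481/6.91×10^-7 + 0.830/9.18×10^-7 + 1.24/1.86×10^-6) = 0.1096 rad.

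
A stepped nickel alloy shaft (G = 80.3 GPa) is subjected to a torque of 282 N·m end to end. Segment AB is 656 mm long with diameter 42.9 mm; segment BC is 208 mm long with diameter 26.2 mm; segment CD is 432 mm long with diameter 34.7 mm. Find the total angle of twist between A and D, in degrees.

J_AB = π(0.0429)⁴/32 = 3.33×10^-7 m⁴; J_BC = π(0.0262)⁴/32 = 4.63×10^-8 m⁴; J_CD = π(0.0347)⁴/32 = 1.42×10^-7 m⁴.
θ = (T/G)·Σ L_i/J_i = (282.0/80.3×10⁹)·(0.656/3.33×10^-7 + 0.208/4.63×10^-8 + 0.432/1.42×10^-7) = 0.03338 rad.

1.91°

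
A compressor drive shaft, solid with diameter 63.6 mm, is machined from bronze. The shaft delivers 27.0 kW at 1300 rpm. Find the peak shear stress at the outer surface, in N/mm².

ω = 2π·1300/60 = 136.1 rad/s, so T = P/ω = 27.0×10³ / 136.1 = 198.3 N·m.
J = πd⁴/32 = π(0.0636)⁴/32 = 1.606×10^-6 m⁴.
τ_max = T·r/J = 198.3 × 0.0318 / 1.606×10^-6 = 3.926×10^6 Pa.

3.93 N/mm²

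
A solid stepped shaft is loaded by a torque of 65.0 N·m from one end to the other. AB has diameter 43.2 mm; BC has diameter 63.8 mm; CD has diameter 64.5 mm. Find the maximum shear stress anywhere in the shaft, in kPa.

4110 kPa

Under the same torque, τ_max = 16T/(πd³) is largest where d is smallest — segment AB (d = 43.2 mm).
τ_max = 16·65.00/(π·(0.0432)³) = 4.106×10^6 Pa.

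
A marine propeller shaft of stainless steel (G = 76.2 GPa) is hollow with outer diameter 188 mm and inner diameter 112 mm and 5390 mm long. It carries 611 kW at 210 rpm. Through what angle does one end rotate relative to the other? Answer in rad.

ω = 2π·210/60 = 21.99 rad/s, so T = P/ω = 611×10³ / 21.99 = 27780 N·m.
J = π(d_o⁴ − d_i⁴)/32 = π(0.188⁴ − 0.112⁴)/32 = 1.072×10^-4 m⁴.
θ = T·L/(G·J) = 27780 × 5.39 / (76.2×10⁹ × 1.072×10^-4) = 0.01833 rad.

0.0183 rad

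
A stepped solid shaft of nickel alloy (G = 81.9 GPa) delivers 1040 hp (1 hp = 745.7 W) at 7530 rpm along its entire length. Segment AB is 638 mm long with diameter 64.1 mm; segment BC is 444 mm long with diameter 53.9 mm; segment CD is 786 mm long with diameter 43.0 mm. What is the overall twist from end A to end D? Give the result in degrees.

ω = 2π·7530/60 = 788.5 rad/s, so T = P/ω = 1040×745.7 / 788.5 = 983.5 N·m.
J_AB = π(0.0641)⁴/32 = 1.66×10^-6 m⁴; J_BC = π(0.0539)⁴/32 = 8.29×10^-7 m⁴; J_CD = π(0.0430)⁴/32 = 3.36×10^-7 m⁴.
θ = (T/G)·Σ L_i/J_i = (983.5/81.9×10⁹)·(0.638/1.66×10^-6 + 0.444/8.29×10^-7 + 0.786/3.36×10^-7) = 0.03918 rad.

2.24°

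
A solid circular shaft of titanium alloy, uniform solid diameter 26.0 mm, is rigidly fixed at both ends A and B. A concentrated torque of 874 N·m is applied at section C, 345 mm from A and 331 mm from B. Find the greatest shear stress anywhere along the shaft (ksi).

With uniform GJ and both ends fixed, compatibility θ_AC = θ_CB gives T_A·a = T_B·b, together with T_A + T_B = T₀.
T_A = T₀·b/(a+b) = 874.0·331/676.0 = 427.9 N·m; T_B = 446.1 N·m.
τ in each portion: τ_AC = 1.24×10^8 Pa, τ_CB = 1.29×10^8 Pa; maximum is in CB.
τ_max = T_CB·r/J = 446.1·0.0130/4.49×10^-8 = 1.293×10^8 Pa.

18.7 ksi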